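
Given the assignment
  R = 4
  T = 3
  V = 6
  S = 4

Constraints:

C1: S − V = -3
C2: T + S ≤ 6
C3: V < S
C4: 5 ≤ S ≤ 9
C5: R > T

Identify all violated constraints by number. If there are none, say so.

Constraints 1, 2, 3, and 4 are violated.

C1: S − V = 4 − 6 = -2, not -3 — violated.
C2: T + S = 3 + 4 = 7; 7 > 6, bound 6 not met — violated.
C3: V = 6, S = 4; 6 ≥ 4 (want <) — violated.
C4: S = 4 is outside [5, 9] — violated.
C5: R = 4, T = 3; 4 > 3 — satisfied.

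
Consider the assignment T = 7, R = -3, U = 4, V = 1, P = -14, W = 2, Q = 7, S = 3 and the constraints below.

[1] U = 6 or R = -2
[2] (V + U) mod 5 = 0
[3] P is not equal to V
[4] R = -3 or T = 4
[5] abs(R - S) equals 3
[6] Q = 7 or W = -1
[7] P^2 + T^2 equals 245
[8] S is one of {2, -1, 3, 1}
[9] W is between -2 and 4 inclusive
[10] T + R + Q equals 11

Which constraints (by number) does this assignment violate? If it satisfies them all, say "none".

[1] U = 4 ≠ 6 and R = -3 ≠ -2; both disjuncts false  ✗
[2] V + U = 5; 5 mod 5 = 0  ✓
[3] P = -14, V = 1; distinct  ✓
[4] R = -3 = -3 (first disjunct)  ✓
[5] abs(-3 - 3) = 6, not 3  ✗
[6] Q = 7 = 7 (first disjunct)  ✓
[7] P^2 + T^2 = (-14)^2 + 7^2 = 196 + 49 = 245  ✓
[8] S = 3 is in {2, -1, 3, 1}  ✓
[9] W = 2 lies in [-2, 4]  ✓
[10] T + R + Q = 7 + (-3) + 7 = 11  ✓

Constraints 1, 5 do not hold.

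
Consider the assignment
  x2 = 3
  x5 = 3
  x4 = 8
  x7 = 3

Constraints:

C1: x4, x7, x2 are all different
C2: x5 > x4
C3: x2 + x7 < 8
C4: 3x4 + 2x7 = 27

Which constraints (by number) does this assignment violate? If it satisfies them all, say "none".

C1: x7 = x2 = 3, not all different — violated.
C2: x5 = 3, x4 = 8; 3 ≤ 8 (want >) — violated.
C3: x2 + x7 = 3 + 3 = 6; 6 < 8 — satisfied.
C4: 3x4 + 2x7 = 3(8) + 2(3) = 30, not 27 — violated.

Constraints 1, 2, and 4 are violated.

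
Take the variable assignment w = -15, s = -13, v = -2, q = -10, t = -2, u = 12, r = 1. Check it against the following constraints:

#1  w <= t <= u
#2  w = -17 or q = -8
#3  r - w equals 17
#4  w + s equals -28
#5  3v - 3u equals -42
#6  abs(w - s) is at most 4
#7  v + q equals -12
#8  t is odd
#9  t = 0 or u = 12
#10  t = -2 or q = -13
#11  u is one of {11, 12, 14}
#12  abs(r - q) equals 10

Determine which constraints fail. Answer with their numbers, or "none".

#1 values -15 <= -2 <= 12 — satisfied.
#2 w = -15 ≠ -17 and q = -10 ≠ -8; both disjuncts false — violated.
#3 r - w = 1 - (-15) = 16, not 17 — violated.
#4 w + s = -15 + (-13) = -28 — satisfied.
#5 3v - 3u = 3(-2) - 3(12) = -42 — satisfied.
#6 abs(-15 - (-13)) = 2; 2 ≤ 4 — satisfied.
#7 v + q = -2 + (-10) = -12 — satisfied.
#8 t = -2 is even — violated.
#9 t = -2 ≠ 0, but u = 12 = 12 (second disjunct) — satisfied.
#10 t = -2 = -2 (first disjunct) — satisfied.
#11 u = 12 is in {11, 12, 14} — satisfied.
#12 abs(1 - (-10)) = 11, not 10 — violated.

No — constraints 2, 3, 8, 12 are not satisfied.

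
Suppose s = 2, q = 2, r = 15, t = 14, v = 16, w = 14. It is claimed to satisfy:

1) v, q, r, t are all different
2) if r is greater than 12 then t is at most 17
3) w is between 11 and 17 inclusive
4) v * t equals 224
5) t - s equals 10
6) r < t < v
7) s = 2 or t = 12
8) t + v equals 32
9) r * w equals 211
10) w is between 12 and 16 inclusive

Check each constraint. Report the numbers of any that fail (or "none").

1) values 16, 2, 15, 14 are pairwise distinct  yes
2) r = 15 > 12, so we need t ≤ 17; t = 14 ≤ 17  yes
3) w = 14 lies in [11, 17]  yes
4) v * t = 16 * 14 = 224  yes
5) t - s = 14 - 2 = 12, not 10  no
6) values 15, 14, 16; r = 15 is not < t = 14  no
7) s = 2 = 2 (first disjunct)  yes
8) t + v = 14 + 16 = 30, not 32  no
9) r * w = 15 * 14 = 210, not 211  no
10) w = 14 lies in [12, 16]  yes

Constraints 5, 6, 8, 9 are violated.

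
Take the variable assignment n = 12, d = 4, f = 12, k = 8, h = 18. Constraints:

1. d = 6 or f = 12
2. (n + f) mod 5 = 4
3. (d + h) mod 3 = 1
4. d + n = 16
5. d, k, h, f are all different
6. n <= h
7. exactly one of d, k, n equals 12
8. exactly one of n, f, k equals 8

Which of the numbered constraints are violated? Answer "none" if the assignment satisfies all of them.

1. d = 4 ≠ 6, but f = 12 = 12 (second disjunct) — satisfied.
2. n + f = 24; 24 mod 5 = 4 — satisfied.
3. d + h = 22; 22 mod 3 = 1 — satisfied.
4. d + n = 4 + 12 = 16 — satisfied.
5. values 4, 8, 18, 12 are pairwise distinct — satisfied.
6. n = 12, h = 18; 12 ≤ 18 — satisfied.
7. d=4, k=8, n=12; 1 of them equals 12 — satisfied.
8. n=12, f=12, k=8; 1 of them equals 8 — satisfied.

None — every constraint holds.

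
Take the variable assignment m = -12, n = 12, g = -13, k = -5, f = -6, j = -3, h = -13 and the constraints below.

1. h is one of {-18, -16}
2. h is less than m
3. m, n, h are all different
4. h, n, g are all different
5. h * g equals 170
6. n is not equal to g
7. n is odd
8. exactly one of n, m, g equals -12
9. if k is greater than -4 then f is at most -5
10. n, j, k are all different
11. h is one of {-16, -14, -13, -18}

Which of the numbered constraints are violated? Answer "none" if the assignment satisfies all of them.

1. h = -13 is not in {-18, -16} — fails.
2. h = -13, m = -12; -13 < -12 — holds.
3. values -12, 12, -13 are pairwise distinct — holds.
4. h = g = -13, not all different — fails.
5. h * g = -13 * (-13) = 169, not 170 — fails.
6. n = 12, g = -13; distinct — holds.
7. n = 12 is even — fails.
8. n=12, m=-12, g=-13; 1 of them equals -12 — holds.
9. k = -5, not > -4; antecedent false, conditional vacuously true — holds.
10. values 12, -3, -5 are pairwise distinct — holds.
11. h = -13 is in {-16, -14, -13, -18} — holds.

No — constraints 1, 4, 5, 7 are not satisfied.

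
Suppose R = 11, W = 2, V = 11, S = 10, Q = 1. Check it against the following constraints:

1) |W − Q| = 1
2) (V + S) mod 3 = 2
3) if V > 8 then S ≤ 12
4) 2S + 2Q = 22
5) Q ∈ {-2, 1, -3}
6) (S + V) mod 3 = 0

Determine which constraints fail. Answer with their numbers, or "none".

1) |2 − 1| = 1 — satisfied.
2) V + S = 21; 21 mod 3 = 0, not 2 — violated.
3) V = 11 > 8, so we need S ≤ 12; S = 10 ≤ 12 — satisfied.
4) 2S + 2Q = 2(10) + 2(1) = 22 — satisfied.
5) Q = 1 is in {-2, 1, -3} — satisfied.
6) S + V = 21; 21 mod 3 = 0 — satisfied.

Violated: 2.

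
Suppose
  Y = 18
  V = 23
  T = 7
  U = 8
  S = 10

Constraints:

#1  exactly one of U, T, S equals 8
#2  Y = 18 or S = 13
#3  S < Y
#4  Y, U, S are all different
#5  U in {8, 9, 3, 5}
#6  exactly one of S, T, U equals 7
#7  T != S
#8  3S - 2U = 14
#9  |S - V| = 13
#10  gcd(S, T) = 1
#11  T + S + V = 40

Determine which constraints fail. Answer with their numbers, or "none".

None — every constraint holds.

#1 U=8, T=7, S=10; 1 of them equals 8  OK
#2 Y = 18 = 18 (first disjunct)  OK
#3 S = 10, Y = 18; 10 < 18  OK
#4 values 18, 8, 10 are pairwise distinct  OK
#5 U = 8 is in {8, 9, 3, 5}  OK
#6 S=10, T=7, U=8; 1 of them equals 7  OK
#7 T = 7, S = 10; distinct  OK
#8 3S - 2U = 3(10) - 2(8) = 14  OK
#9 |10 - 23| = 13  OK
#10 gcd(10, 7) = 1  OK
#11 T + S + V = 7 + 10 + 23 = 40  OK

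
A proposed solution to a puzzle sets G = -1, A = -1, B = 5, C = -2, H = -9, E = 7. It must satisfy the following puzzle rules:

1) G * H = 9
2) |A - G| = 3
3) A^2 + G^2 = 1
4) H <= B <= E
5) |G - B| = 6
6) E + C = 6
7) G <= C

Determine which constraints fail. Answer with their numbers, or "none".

Constraints 2, 3, 6, 7 do not hold.

1) G * H = -1 * (-9) = 9  ✔
2) |-1 - (-1)| = 0, not 3  ✘
3) A^2 + G^2 = (-1)^2 + (-1)^2 = 1 + 1 = 2, not 1  ✘
4) values -9 <= 5 <= 7  ✔
5) |-1 - 5| = 6  ✔
6) E + C = 7 + (-2) = 5, not 6  ✘
7) G = -1, C = -2; -1 > -2 (want ≤)  ✘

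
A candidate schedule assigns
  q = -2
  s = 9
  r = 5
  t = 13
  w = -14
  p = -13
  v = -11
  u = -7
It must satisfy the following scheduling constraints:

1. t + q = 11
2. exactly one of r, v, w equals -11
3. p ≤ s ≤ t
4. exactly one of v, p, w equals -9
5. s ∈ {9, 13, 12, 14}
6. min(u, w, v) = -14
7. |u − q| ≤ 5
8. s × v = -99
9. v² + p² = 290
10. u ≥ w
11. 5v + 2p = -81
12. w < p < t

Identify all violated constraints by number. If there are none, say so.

1. t + q = 13 + (-2) = 11 — holds.
2. r=5, v=-11, w=-14; 1 of them equals -11 — holds.
3. values -13 ≤ 9 ≤ 13 — holds.
4. v=-11, p=-13, w=-14; 0 of them equal -9, not exactly one — fails.
5. s = 9 is in {9, 13, 12, 14} — holds.
6. min(-7, -14, -11) = -14 — holds.
7. |-7 − (-2)| = 5; 5 ≤ 5 — holds.
8. s × v = 9 × (-11) = -99 — holds.
9. v² + p² = (-11)² + (-13)² = 121 + 169 = 290 — holds.
10. u = -7, w = -14; -7 ≥ -14 — holds.
11. 5v + 2p = 5(-11) + 2(-13) = -81 — holds.
12. values -14 < -13 < 13 — holds.

Constraint 4 does not hold.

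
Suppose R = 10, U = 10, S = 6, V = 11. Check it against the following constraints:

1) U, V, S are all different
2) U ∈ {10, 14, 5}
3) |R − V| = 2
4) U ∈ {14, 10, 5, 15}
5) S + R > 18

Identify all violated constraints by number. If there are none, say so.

Violated: 3, 5.

1) values 10, 11, 6 are pairwise distinct — satisfied.
2) U = 10 is in {10, 14, 5} — satisfied.
3) |10 − 11| = 1, not 2 — violated.
4) U = 10 is in {14, 10, 5, 15} — satisfied.
5) S + R = 6 + 10 = 16; 16 ≤ 18, bound 18 not met — violated.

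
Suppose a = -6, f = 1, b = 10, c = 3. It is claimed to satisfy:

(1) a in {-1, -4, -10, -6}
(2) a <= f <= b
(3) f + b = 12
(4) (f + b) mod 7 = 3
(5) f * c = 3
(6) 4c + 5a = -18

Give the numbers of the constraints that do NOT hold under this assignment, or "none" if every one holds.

Constraints 3, 4 do not hold.

(1) a = -6 is in {-1, -4, -10, -6}  yes
(2) values -6 <= 1 <= 10  yes
(3) f + b = 1 + 10 = 11, not 12  no
(4) f + b = 11; 11 mod 7 = 4, not 3  no
(5) f * c = 1 * 3 = 3  yes
(6) 4c + 5a = 4(3) + 5(-6) = -18  yes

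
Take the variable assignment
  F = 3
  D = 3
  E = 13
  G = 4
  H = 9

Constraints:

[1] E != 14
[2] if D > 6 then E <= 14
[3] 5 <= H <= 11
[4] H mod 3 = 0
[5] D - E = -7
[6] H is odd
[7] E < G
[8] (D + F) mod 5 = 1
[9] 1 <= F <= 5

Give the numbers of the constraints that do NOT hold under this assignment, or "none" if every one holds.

The assignment fails constraints 5 and 7.

[1] E = 13, and 13 ≠ 14  ✔
[2] D = 3, not > 6; antecedent false, conditional vacuously true  ✔
[3] H = 9 lies in [5, 11]  ✔
[4] 9 mod 3 = 0  ✔
[5] D - E = 3 - 13 = -10, not -7  ✘
[6] H = 9 is odd  ✔
[7] E = 13, G = 4; 13 ≥ 4 (want <)  ✘
[8] D + F = 6; 6 mod 5 = 1  ✔
[9] F = 3 lies in [1, 5]  ✔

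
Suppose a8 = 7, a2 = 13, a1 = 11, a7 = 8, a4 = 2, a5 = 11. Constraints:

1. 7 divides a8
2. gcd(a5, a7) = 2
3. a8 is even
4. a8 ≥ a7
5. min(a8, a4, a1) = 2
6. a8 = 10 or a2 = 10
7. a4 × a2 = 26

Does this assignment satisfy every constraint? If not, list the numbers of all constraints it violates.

1. 7 / 7 = 1, so 7 divides 7 — holds.
2. gcd(11, 8) = 1, not 2 — does not hold.
3. a8 = 7 is odd — does not hold.
4. a8 = 7, a7 = 8; 7 < 8 (want ≥) — does not hold.
5. min(7, 2, 11) = 2 — holds.
6. a8 = 7 ≠ 10 and a2 = 13 ≠ 10; both disjuncts false — does not hold.
7. a4 × a2 = 2 × 13 = 26 — holds.

Violated: 2, 3, 4, and 6.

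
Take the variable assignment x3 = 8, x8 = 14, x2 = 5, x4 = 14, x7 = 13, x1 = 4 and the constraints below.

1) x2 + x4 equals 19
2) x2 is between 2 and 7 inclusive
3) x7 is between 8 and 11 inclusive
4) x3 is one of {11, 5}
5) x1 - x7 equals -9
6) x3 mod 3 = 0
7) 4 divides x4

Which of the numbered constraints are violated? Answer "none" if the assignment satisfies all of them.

1) x2 + x4 = 5 + 14 = 19  OK
2) x2 = 5 lies in [2, 7]  OK
3) x7 = 13 is outside [8, 11]  FAIL
4) x3 = 8 is not in {11, 5}  FAIL
5) x1 - x7 = 4 - 13 = -9  OK
6) 8 mod 3 = 2, not 0  FAIL
7) 14 = 4*3 + 2, so 4 does not divide 14  FAIL

No — constraints 3, 4, 6, 7 are not satisfied.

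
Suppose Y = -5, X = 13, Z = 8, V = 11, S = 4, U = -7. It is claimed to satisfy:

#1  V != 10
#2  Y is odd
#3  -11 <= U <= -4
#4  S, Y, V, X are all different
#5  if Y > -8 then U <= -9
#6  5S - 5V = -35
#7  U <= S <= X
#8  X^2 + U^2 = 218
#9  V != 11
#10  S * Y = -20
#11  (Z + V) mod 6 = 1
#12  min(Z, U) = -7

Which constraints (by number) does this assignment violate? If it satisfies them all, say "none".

#1 V = 11, and 11 ≠ 10 — OK.
#2 Y = -5 is odd — OK.
#3 U = -7 lies in [-11, -4] — OK.
#4 values 4, -5, 11, 13 are pairwise distinct — OK.
#5 Y = -5 > -8, so we need U ≤ -9; but U = -7 > -9 — violated.
#6 5S - 5V = 5(4) - 5(11) = -35 — OK.
#7 values -7 <= 4 <= 13 — OK.
#8 X^2 + U^2 = 13^2 + (-7)^2 = 169 + 49 = 218 — OK.
#9 V = 11, but 11 is required to differ — violated.
#10 S * Y = 4 * (-5) = -20 — OK.
#11 Z + V = 19; 19 mod 6 = 1 — OK.
#12 min(8, -7) = -7 — OK.

Constraints 5, 9 do not hold.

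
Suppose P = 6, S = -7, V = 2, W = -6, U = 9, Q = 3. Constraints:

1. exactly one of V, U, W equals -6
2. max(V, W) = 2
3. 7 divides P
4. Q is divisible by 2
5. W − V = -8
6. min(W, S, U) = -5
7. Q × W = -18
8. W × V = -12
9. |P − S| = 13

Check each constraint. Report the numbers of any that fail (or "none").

1. V=2, U=9, W=-6; 1 of them equals -6 — holds.
2. max(2, -6) = 2 — holds.
3. 6 = 7×0 + 6, so 7 does not divide 6 — fails.
4. 3 = 2×1 + 1, so 2 does not divide 3 — fails.
5. W − V = -6 − 2 = -8 — holds.
6. min(-6, -7, 9) = -7, not -5 — fails.
7. Q × W = 3 × (-6) = -18 — holds.
8. W × V = -6 × 2 = -12 — holds.
9. |6 − (-7)| = 13 — holds.

Constraints 3, 4, 6 are violated.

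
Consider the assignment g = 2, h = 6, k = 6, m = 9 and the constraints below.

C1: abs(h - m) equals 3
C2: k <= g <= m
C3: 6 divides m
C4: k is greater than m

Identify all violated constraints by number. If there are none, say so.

Constraints 2, 3, 4 are violated.

C1: abs(6 - 9) = 3 — OK.
C2: values 6, 2, 9; k = 6 is not <= g = 2 — violated.
C3: 9 = 6*1 + 3, so 6 does not divide 9 — violated.
C4: k = 6, m = 9; 6 ≤ 9 (want >) — violated.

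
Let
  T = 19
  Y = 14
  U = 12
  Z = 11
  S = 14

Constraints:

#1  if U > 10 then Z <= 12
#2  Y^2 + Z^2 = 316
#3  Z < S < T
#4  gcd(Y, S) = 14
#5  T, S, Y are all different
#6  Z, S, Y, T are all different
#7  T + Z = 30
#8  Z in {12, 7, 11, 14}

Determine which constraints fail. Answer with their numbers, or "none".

Constraints 2, 5, and 6 do not hold.

#1 U = 12 > 10, so we need Z ≤ 12; Z = 11 ≤ 12 — holds.
#2 Y^2 + Z^2 = 14^2 + 11^2 = 196 + 121 = 317, not 316 — does not hold.
#3 values 11 < 14 < 19 — holds.
#4 gcd(14, 14) = 14 — holds.
#5 S = Y = 14, not all different — does not hold.
#6 S = Y = 14, not all different — does not hold.
#7 T + Z = 19 + 11 = 30 — holds.
#8 Z = 11 is in {12, 7, 11, 14} — holds.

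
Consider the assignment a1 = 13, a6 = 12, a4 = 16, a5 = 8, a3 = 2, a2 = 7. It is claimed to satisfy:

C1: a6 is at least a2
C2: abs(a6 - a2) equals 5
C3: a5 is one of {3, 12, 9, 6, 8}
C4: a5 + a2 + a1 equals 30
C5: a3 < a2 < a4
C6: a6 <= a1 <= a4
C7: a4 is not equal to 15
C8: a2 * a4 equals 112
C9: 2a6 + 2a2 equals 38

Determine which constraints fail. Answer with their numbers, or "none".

C1: a6 = 12, a2 = 7; 12 ≥ 7 — holds.
C2: abs(12 - 7) = 5 — holds.
C3: a5 = 8 is in {3, 12, 9, 6, 8} — holds.
C4: a5 + a2 + a1 = 8 + 7 + 13 = 28, not 30 — fails.
C5: values 2 < 7 < 16 — holds.
C6: values 12 <= 13 <= 16 — holds.
C7: a4 = 16, and 16 ≠ 15 — holds.
C8: a2 * a4 = 7 * 16 = 112 — holds.
C9: 2a6 + 2a2 = 2(12) + 2(7) = 38 — holds.

No — constraint 4 is not satisfied.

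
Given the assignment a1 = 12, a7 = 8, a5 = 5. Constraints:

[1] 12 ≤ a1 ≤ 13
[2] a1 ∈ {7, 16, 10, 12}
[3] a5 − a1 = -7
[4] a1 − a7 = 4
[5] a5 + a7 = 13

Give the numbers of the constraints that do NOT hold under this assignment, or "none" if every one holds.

None — every constraint holds.

[1] a1 = 12 lies in [12, 13]  ✓
[2] a1 = 12 is in {7, 16, 10, 12}  ✓
[3] a5 − a1 = 5 − 12 = -7  ✓
[4] a1 − a7 = 12 − 8 = 4  ✓
[5] a5 + a7 = 5 + 8 = 13  ✓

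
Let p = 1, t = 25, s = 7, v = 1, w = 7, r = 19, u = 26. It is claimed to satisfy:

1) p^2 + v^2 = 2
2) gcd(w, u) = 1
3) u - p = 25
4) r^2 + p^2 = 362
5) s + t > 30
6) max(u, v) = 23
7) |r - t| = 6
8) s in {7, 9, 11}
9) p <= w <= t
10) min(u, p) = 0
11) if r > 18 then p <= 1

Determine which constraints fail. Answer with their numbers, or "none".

Constraints 6 and 10 do not hold.

1) p^2 + v^2 = 1^2 + 1^2 = 1 + 1 = 2 — satisfied.
2) gcd(7, 26) = 1 — satisfied.
3) u - p = 26 - 1 = 25 — satisfied.
4) r^2 + p^2 = 19^2 + 1^2 = 361 + 1 = 362 — satisfied.
5) s + t = 7 + 25 = 32; 32 > 30 — satisfied.
6) max(26, 1) = 26, not 23 — violated.
7) |19 - 25| = 6 — satisfied.
8) s = 7 is in {7, 9, 11} — satisfied.
9) values 1 <= 7 <= 25 — satisfied.
10) min(26, 1) = 1, not 0 — violated.
11) r = 19 > 18, so we need p ≤ 1; p = 1 ≤ 1 — satisfied.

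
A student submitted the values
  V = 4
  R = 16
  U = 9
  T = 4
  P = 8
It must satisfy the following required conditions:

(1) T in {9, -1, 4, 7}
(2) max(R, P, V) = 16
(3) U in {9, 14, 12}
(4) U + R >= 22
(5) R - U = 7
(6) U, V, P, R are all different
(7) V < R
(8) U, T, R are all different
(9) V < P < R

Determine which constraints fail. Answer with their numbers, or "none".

(1) T = 4 is in {9, -1, 4, 7} — holds.
(2) max(16, 8, 4) = 16 — holds.
(3) U = 9 is in {9, 14, 12} — holds.
(4) U + R = 9 + 16 = 25; 25 ≥ 22 — holds.
(5) R - U = 16 - 9 = 7 — holds.
(6) values 9, 4, 8, 16 are pairwise distinct — holds.
(7) V = 4, R = 16; 4 < 16 — holds.
(8) values 9, 4, 16 are pairwise distinct — holds.
(9) values 4 < 8 < 16 — holds.

All constraints are satisfied.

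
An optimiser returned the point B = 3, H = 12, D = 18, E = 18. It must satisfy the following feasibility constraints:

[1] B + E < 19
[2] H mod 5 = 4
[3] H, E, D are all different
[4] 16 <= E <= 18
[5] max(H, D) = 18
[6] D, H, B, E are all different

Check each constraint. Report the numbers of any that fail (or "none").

[1] B + E = 3 + 18 = 21; 21 ≥ 19, bound 19 not met  FAIL
[2] 12 mod 5 = 2, not 4  FAIL
[3] E = D = 18, not all different  FAIL
[4] E = 18 lies in [16, 18]  OK
[5] max(12, 18) = 18  OK
[6] D = E = 18, not all different  FAIL

Constraints 1, 2, 3, 6 do not hold.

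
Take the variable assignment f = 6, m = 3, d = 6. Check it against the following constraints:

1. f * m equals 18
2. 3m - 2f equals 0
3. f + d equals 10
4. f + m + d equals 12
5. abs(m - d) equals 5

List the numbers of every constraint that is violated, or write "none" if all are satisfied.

The assignment fails constraints 2, 3, 4, 5.

1. f * m = 6 * 3 = 18  holds
2. 3m - 2f = 3(3) - 2(6) = -3, not 0  fails
3. f + d = 6 + 6 = 12, not 10  fails
4. f + m + d = 6 + 3 + 6 = 15, not 12  fails
5. abs(3 - 6) = 3, not 5  fails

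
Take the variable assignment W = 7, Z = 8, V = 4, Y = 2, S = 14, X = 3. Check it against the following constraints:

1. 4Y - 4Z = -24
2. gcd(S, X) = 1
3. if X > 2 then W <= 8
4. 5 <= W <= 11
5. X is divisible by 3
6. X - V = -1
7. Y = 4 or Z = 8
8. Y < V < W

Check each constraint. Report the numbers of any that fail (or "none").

Yes — all constraints hold.

1. 4Y - 4Z = 4(2) - 4(8) = -24  ✔
2. gcd(14, 3) = 1  ✔
3. X = 3 > 2, so we need W ≤ 8; W = 7 ≤ 8  ✔
4. W = 7 lies in [5, 11]  ✔
5. 3 / 3 = 1, so 3 divides 3  ✔
6. X - V = 3 - 4 = -1  ✔
7. Y = 2 ≠ 4, but Z = 8 = 8 (second disjunct)  ✔
8. values 2 < 4 < 7  ✔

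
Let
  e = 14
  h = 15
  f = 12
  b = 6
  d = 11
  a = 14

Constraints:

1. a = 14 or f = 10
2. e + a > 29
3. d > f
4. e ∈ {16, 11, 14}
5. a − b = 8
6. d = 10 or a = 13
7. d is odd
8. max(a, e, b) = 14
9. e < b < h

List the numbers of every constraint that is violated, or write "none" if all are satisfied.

No — constraints 2, 3, 6, and 9 are not satisfied.

1. a = 14 = 14 (first disjunct) — holds.
2. e + a = 14 + 14 = 28; 28 ≤ 29, bound 29 not met — does not hold.
3. d = 11, f = 12; 11 ≤ 12 (want >) — does not hold.
4. e = 14 is in {16, 11, 14} — holds.
5. a − b = 14 − 6 = 8 — holds.
6. d = 11 ≠ 10 and a = 14 ≠ 13; both disjuncts false — does not hold.
7. d = 11 is odd — holds.
8. max(14, 14, 6) = 14 — holds.
9. values 14, 6, 15; e = 14 is not < b = 6 — does not hold.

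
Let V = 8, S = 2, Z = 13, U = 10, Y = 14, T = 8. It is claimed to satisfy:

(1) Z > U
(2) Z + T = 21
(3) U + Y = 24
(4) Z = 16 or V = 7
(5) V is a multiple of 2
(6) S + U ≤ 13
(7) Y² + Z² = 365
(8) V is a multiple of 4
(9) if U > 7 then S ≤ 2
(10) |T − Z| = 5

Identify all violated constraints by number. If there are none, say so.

Violated: 4.

(1) Z = 13, U = 10; 13 > 10 — holds.
(2) Z + T = 13 + 8 = 21 — holds.
(3) U + Y = 10 + 14 = 24 — holds.
(4) Z = 13 ≠ 16 and V = 8 ≠ 7; both disjuncts false — does not hold.
(5) 8 / 2 = 4, so 2 divides 8 — holds.
(6) S + U = 2 + 10 = 12; 12 ≤ 13 — holds.
(7) Y² + Z² = 14² + 13² = 196 + 169 = 365 — holds.
(8) 8 / 4 = 2, so 4 divides 8 — holds.
(9) U = 10 > 7, so we need S ≤ 2; S = 2 ≤ 2 — holds.
(10) |8 − 13| = 5 — holds.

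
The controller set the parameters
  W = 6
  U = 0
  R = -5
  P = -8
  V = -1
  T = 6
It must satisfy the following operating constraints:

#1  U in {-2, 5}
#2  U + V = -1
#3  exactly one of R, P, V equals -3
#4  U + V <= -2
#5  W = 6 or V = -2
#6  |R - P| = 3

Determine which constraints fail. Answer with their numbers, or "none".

#1 U = 0 is not in {-2, 5}  no
#2 U + V = 0 + (-1) = -1  yes
#3 R=-5, P=-8, V=-1; 0 of them equal -3, not exactly one  no
#4 U + V = 0 + (-1) = -1; -1 > -2, bound -2 not met  no
#5 W = 6 = 6 (first disjunct)  yes
#6 |-5 - (-8)| = 3  yes

No — constraints 1, 3, 4 are not satisfied.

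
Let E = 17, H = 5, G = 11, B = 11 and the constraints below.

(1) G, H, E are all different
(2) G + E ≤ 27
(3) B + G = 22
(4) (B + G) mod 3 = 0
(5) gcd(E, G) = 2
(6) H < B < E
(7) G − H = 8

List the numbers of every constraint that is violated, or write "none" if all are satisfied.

(1) values 11, 5, 17 are pairwise distinct — satisfied.
(2) G + E = 11 + 17 = 28; 28 > 27, bound 27 not met — violated.
(3) B + G = 11 + 11 = 22 — satisfied.
(4) B + G = 22; 22 mod 3 = 1, not 0 — violated.
(5) gcd(17, 11) = 1, not 2 — violated.
(6) values 5 < 11 < 17 — satisfied.
(7) G − H = 11 − 5 = 6, not 8 — violated.

Violated: 2, 4, 5, 7.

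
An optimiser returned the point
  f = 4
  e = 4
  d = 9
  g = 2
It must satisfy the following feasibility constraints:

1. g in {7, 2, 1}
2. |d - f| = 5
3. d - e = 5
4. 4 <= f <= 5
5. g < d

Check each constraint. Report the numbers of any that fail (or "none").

1. g = 2 is in {7, 2, 1} — OK.
2. |9 - 4| = 5 — OK.
3. d - e = 9 - 4 = 5 — OK.
4. f = 4 lies in [4, 5] — OK.
5. g = 2, d = 9; 2 < 9 — OK.

No violations.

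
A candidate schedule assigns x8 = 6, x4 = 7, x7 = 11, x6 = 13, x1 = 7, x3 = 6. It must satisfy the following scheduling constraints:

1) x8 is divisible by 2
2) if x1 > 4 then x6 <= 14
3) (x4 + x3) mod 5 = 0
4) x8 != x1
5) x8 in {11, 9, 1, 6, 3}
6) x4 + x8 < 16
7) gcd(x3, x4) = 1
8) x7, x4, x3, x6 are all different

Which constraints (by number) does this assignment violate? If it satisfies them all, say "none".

1) 6 / 2 = 3, so 2 divides 6 — holds.
2) x1 = 7 > 4, so we need x6 ≤ 14; x6 = 13 ≤ 14 — holds.
3) x4 + x3 = 13; 13 mod 5 = 3, not 0 — does not hold.
4) x8 = 6, x1 = 7; distinct — holds.
5) x8 = 6 is in {11, 9, 1, 6, 3} — holds.
6) x4 + x8 = 7 + 6 = 13; 13 < 16 — holds.
7) gcd(6, 7) = 1 — holds.
8) values 11, 7, 6, 13 are pairwise distinct — holds.

Constraint 3 does not hold.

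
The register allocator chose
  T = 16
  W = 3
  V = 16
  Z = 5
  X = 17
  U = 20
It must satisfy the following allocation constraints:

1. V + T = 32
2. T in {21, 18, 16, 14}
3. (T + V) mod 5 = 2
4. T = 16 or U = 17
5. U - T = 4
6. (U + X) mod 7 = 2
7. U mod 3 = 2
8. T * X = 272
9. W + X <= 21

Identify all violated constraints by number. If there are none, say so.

The assignment satisfies every constraint.

1. V + T = 16 + 16 = 32 — holds.
2. T = 16 is in {21, 18, 16, 14} — holds.
3. T + V = 32; 32 mod 5 = 2 — holds.
4. T = 16 = 16 (first disjunct) — holds.
5. U - T = 20 - 16 = 4 — holds.
6. U + X = 37; 37 mod 7 = 2 — holds.
7. 20 mod 3 = 2 — holds.
8. T * X = 16 * 17 = 272 — holds.
9. W + X = 3 + 17 = 20; 20 ≤ 21 — holds.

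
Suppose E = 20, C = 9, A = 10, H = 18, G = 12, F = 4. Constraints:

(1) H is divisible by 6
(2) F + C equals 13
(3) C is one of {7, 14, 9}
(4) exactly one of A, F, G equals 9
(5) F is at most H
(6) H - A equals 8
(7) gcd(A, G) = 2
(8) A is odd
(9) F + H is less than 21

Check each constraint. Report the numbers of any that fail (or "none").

No — constraints 4, 8, 9 are not satisfied.

(1) 18 / 6 = 3, so 6 divides 18 — satisfied.
(2) F + C = 4 + 9 = 13 — satisfied.
(3) C = 9 is in {7, 14, 9} — satisfied.
(4) A=10, F=4, G=12; 0 of them equal 9, not exactly one — violated.
(5) F = 4, H = 18; 4 ≤ 18 — satisfied.
(6) H - A = 18 - 10 = 8 — satisfied.
(7) gcd(10, 12) = 2 — satisfied.
(8) A = 10 is even — violated.
(9) F + H = 4 + 18 = 22; 22 ≥ 21, bound 21 not met — violated.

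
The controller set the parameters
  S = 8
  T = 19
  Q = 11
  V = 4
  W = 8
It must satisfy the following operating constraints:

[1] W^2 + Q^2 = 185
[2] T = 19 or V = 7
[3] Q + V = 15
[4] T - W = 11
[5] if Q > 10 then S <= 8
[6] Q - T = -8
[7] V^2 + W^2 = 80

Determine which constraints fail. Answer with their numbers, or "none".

[1] W^2 + Q^2 = 8^2 + 11^2 = 64 + 121 = 185  holds
[2] T = 19 = 19 (first disjunct)  holds
[3] Q + V = 11 + 4 = 15  holds
[4] T - W = 19 - 8 = 11  holds
[5] Q = 11 > 10, so we need S ≤ 8; S = 8 ≤ 8  holds
[6] Q - T = 11 - 19 = -8  holds
[7] V^2 + W^2 = 4^2 + 8^2 = 16 + 64 = 80  holds

All constraints are satisfied.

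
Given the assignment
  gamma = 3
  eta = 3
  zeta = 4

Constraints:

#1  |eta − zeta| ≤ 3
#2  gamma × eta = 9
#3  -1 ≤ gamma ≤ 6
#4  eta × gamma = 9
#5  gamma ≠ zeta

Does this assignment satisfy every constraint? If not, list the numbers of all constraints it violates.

#1 |3 − 4| = 1; 1 ≤ 3  yes
#2 gamma × eta = 3 × 3 = 9  yes
#3 gamma = 3 lies in [-1, 6]  yes
#4 eta × gamma = 3 × 3 = 9  yes
#5 gamma = 3, zeta = 4; distinct  yes

Yes — all constraints hold.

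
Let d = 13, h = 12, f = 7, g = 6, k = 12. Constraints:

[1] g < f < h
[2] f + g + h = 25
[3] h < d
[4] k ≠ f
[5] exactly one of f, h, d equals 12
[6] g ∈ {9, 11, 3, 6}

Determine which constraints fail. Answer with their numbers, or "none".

[1] values 6 < 7 < 12  true
[2] f + g + h = 7 + 6 + 12 = 25  true
[3] h = 12, d = 13; 12 < 13  true
[4] k = 12, f = 7; distinct  true
[5] f=7, h=12, d=13; 1 of them equals 12  true
[6] g = 6 is in {9, 11, 3, 6}  true

None — every constraint holds.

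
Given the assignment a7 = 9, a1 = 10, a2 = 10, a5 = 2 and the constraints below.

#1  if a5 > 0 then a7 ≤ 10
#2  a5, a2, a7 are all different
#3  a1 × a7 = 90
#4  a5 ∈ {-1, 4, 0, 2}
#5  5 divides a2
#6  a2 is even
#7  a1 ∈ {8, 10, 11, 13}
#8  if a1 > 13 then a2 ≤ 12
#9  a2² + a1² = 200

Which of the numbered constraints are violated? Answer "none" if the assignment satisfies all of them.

Yes — all constraints hold.

#1 a5 = 2 > 0, so we need a7 ≤ 10; a7 = 9 ≤ 10  yes
#2 values 2, 10, 9 are pairwise distinct  yes
#3 a1 × a7 = 10 × 9 = 90  yes
#4 a5 = 2 is in {-1, 4, 0, 2}  yes
#5 10 / 5 = 2, so 5 divides 10  yes
#6 a2 = 10 is even  yes
#7 a1 = 10 is in {8, 10, 11, 13}  yes
#8 a1 = 10, not > 13; antecedent false, conditional vacuously true  yes
#9 a2² + a1² = 10² + 10² = 100 + 100 = 200  yes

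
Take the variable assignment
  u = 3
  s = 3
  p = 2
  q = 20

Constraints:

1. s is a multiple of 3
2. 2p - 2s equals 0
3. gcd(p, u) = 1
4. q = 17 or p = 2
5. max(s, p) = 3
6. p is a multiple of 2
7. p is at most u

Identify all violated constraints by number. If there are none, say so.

1. 3 / 3 = 1, so 3 divides 3  true
2. 2p - 2s = 2(2) - 2(3) = -2, not 0  false
3. gcd(2, 3) = 1  true
4. q = 20 ≠ 17, but p = 2 = 2 (second disjunct)  true
5. max(3, 2) = 3  true
6. 2 / 2 = 1, so 2 divides 2  true
7. p = 2, u = 3; 2 ≤ 3  true

Constraint 2 does not hold.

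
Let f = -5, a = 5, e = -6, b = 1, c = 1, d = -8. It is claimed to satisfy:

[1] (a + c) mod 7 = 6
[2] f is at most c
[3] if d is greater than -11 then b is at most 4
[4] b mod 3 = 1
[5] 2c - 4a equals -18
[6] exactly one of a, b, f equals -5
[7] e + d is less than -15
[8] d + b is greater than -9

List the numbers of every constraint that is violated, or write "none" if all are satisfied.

Violated: 7.

[1] a + c = 6; 6 mod 7 = 6  OK
[2] f = -5, c = 1; -5 ≤ 1  OK
[3] d = -8 > -11, so we need b ≤ 4; b = 1 ≤ 4  OK
[4] 1 mod 3 = 1  OK
[5] 2c - 4a = 2(1) - 4(5) = -18  OK
[6] a=5, b=1, f=-5; 1 of them equals -5  OK
[7] e + d = -6 + (-8) = -14; -14 ≥ -15, bound -15 not met  FAIL
[8] d + b = -8 + 1 = -7; -7 > -9  OK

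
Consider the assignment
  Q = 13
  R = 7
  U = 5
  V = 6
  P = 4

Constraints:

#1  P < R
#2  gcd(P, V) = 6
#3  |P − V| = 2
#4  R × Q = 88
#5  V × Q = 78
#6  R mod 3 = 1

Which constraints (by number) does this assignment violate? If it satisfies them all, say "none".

#1 P = 4, R = 7; 4 < 7 — holds.
#2 gcd(4, 6) = 2, not 6 — does not hold.
#3 |4 − 6| = 2 — holds.
#4 R × Q = 7 × 13 = 91, not 88 — does not hold.
#5 V × Q = 6 × 13 = 78 — holds.
#6 7 mod 3 = 1 — holds.

Constraints 2 and 4 do not hold.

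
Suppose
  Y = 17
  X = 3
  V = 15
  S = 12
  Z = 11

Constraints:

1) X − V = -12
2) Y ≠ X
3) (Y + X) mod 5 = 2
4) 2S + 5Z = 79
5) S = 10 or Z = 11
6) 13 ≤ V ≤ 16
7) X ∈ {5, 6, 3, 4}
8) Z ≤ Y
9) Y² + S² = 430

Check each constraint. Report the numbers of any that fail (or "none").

No — constraints 3, 9 are not satisfied.

1) X − V = 3 − 15 = -12  holds
2) Y = 17, X = 3; distinct  holds
3) Y + X = 20; 20 mod 5 = 0, not 2  fails
4) 2S + 5Z = 2(12) + 5(11) = 79  holds
5) S = 12 ≠ 10, but Z = 11 = 11 (second disjunct)  holds
6) V = 15 lies in [13, 16]  holds
7) X = 3 is in {5, 6, 3, 4}  holds
8) Z = 11, Y = 17; 11 ≤ 17  holds
9) Y² + S² = 17² + 12² = 289 + 144 = 433, not 430  fails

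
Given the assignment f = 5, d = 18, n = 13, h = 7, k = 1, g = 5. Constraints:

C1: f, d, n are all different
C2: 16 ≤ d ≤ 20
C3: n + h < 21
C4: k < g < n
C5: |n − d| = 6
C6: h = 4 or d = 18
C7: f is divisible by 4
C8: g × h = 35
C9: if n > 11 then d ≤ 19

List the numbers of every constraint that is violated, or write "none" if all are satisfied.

C1: values 5, 18, 13 are pairwise distinct  ✓
C2: d = 18 lies in [16, 20]  ✓
C3: n + h = 13 + 7 = 20; 20 < 21  ✓
C4: values 1 < 5 < 13  ✓
C5: |13 − 18| = 5, not 6  ✗
C6: h = 7 ≠ 4, but d = 18 = 18 (second disjunct)  ✓
C7: 5 = 4×1 + 1, so 4 does not divide 5  ✗
C8: g × h = 5 × 7 = 35  ✓
C9: n = 13 > 11, so we need d ≤ 19; d = 18 ≤ 19  ✓

The assignment fails constraints 5, 7.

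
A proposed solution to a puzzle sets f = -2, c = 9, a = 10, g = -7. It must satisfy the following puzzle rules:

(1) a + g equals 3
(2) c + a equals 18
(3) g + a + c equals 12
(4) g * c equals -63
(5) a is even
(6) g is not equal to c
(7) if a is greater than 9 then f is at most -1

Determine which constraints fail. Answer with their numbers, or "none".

Violated: 2.

(1) a + g = 10 + (-7) = 3  holds
(2) c + a = 9 + 10 = 19, not 18  fails
(3) g + a + c = -7 + 10 + 9 = 12  holds
(4) g * c = -7 * 9 = -63  holds
(5) a = 10 is even  holds
(6) g = -7, c = 9; distinct  holds
(7) a = 10 > 9, so we need f ≤ -1; f = -2 ≤ -1  holds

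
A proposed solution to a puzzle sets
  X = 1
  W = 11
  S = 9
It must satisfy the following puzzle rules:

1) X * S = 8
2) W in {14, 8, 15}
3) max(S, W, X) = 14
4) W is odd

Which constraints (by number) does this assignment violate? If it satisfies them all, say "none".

Constraints 1, 2, and 3 do not hold.

1) X * S = 1 * 9 = 9, not 8 — fails.
2) W = 11 is not in {14, 8, 15} — fails.
3) max(9, 11, 1) = 11, not 14 — fails.
4) W = 11 is odd — holds.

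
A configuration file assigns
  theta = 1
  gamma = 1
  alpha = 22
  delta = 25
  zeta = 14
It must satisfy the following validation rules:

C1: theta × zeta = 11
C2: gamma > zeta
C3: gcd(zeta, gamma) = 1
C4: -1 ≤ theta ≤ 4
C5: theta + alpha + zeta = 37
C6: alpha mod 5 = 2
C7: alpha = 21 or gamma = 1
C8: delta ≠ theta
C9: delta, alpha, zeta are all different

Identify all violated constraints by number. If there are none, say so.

Constraints 1 and 2 are violated.

C1: theta × zeta = 1 × 14 = 14, not 11  ✘
C2: gamma = 1, zeta = 14; 1 ≤ 14 (want >)  ✘
C3: gcd(14, 1) = 1  ✔
C4: theta = 1 lies in [-1, 4]  ✔
C5: theta + alpha + zeta = 1 + 22 + 14 = 37  ✔
C6: 22 mod 5 = 2  ✔
C7: alpha = 22 ≠ 21, but gamma = 1 = 1 (second disjunct)  ✔
C8: delta = 25, theta = 1; distinct  ✔
C9: values 25, 22, 14 are pairwise distinct  ✔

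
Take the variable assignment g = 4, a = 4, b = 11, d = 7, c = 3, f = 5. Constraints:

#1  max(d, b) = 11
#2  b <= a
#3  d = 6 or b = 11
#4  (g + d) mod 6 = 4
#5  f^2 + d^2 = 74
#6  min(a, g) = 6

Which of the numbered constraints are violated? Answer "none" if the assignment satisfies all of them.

#1 max(7, 11) = 11  ✔
#2 b = 11, a = 4; 11 > 4 (want ≤)  ✘
#3 d = 7 ≠ 6, but b = 11 = 11 (second disjunct)  ✔
#4 g + d = 11; 11 mod 6 = 5, not 4  ✘
#5 f^2 + d^2 = 5^2 + 7^2 = 25 + 49 = 74  ✔
#6 min(4, 4) = 4, not 6  ✘

Violated: 2, 4, and 6.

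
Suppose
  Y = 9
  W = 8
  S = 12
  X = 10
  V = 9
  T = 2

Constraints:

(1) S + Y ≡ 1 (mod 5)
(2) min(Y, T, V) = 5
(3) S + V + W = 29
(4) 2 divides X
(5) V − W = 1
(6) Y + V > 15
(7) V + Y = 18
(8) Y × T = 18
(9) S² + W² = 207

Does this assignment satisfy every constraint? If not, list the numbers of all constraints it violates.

Constraints 2 and 9 are violated.

(1) S + Y = 21; 21 mod 5 = 1  ✔
(2) min(9, 2, 9) = 2, not 5  ✘
(3) S + V + W = 12 + 9 + 8 = 29  ✔
(4) 10 / 2 = 5, so 2 divides 10  ✔
(5) V − W = 9 − 8 = 1  ✔
(6) Y + V = 9 + 9 = 18; 18 > 15  ✔
(7) V + Y = 9 + 9 = 18  ✔
(8) Y × T = 9 × 2 = 18  ✔
(9) S² + W² = 12² + 8² = 144 + 64 = 208, not 207  ✘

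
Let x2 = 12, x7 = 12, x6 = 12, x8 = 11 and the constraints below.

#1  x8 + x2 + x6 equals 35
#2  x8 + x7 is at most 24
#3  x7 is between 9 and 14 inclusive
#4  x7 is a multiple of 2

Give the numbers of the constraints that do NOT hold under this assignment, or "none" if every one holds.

#1 x8 + x2 + x6 = 11 + 12 + 12 = 35  true
#2 x8 + x7 = 11 + 12 = 23; 23 ≤ 24  true
#3 x7 = 12 lies in [9, 14]  true
#4 12 / 2 = 6, so 2 divides 12  true

Yes — all constraints hold.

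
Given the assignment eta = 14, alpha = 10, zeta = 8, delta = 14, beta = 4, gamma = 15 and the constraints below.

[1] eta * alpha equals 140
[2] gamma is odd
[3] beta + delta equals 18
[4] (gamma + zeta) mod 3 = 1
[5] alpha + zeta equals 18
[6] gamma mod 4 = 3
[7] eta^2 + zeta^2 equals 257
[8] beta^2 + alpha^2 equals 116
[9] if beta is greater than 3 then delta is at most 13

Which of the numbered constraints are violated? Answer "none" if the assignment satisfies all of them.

Constraints 4, 7, 9 do not hold.

[1] eta * alpha = 14 * 10 = 140  ✓
[2] gamma = 15 is odd  ✓
[3] beta + delta = 4 + 14 = 18  ✓
[4] gamma + zeta = 23; 23 mod 3 = 2, not 1  ✗
[5] alpha + zeta = 10 + 8 = 18  ✓
[6] 15 mod 4 = 3  ✓
[7] eta^2 + zeta^2 = 14^2 + 8^2 = 196 + 64 = 260, not 257  ✗
[8] beta^2 + alpha^2 = 4^2 + 10^2 = 16 + 100 = 116  ✓
[9] beta = 4 > 3, so we need delta ≤ 13; but delta = 14 > 13  ✗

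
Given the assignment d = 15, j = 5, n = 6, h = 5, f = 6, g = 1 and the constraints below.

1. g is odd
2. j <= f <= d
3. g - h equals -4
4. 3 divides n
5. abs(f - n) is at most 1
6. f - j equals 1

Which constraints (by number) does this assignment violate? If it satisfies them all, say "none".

Yes — all constraints hold.

1. g = 1 is odd — OK.
2. values 5 <= 6 <= 15 — OK.
3. g - h = 1 - 5 = -4 — OK.
4. 6 / 3 = 2, so 3 divides 6 — OK.
5. abs(6 - 6) = 0; 0 ≤ 1 — OK.
6. f - j = 6 - 5 = 1 — OK.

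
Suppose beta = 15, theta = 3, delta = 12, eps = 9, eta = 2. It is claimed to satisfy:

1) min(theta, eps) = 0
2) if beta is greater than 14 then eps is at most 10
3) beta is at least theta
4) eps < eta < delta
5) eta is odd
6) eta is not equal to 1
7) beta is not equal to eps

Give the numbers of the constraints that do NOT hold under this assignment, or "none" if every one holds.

Violated: 1, 4, and 5.

1) min(3, 9) = 3, not 0 — violated.
2) beta = 15 > 14, so we need eps ≤ 10; eps = 9 ≤ 10 — satisfied.
3) beta = 15, theta = 3; 15 ≥ 3 — satisfied.
4) values 9, 2, 12; eps = 9 is not < eta = 2 — violated.
5) eta = 2 is even — violated.
6) eta = 2, and 2 ≠ 1 — satisfied.
7) beta = 15, eps = 9; distinct — satisfied.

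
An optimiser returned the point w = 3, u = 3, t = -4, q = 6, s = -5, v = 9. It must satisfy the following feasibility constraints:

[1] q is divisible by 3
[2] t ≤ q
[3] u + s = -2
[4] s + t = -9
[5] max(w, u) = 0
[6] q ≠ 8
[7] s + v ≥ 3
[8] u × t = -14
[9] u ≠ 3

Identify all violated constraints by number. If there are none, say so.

The assignment fails constraints 5, 8, 9.

[1] 6 / 3 = 2, so 3 divides 6 — OK.
[2] t = -4, q = 6; -4 ≤ 6 — OK.
[3] u + s = 3 + (-5) = -2 — OK.
[4] s + t = -5 + (-4) = -9 — OK.
[5] max(3, 3) = 3, not 0 — violated.
[6] q = 6, and 6 ≠ 8 — OK.
[7] s + v = -5 + 9 = 4; 4 ≥ 3 — OK.
[8] u × t = 3 × (-4) = -12, not -14 — violated.
[9] u = 3, but 3 is required to differ — violated.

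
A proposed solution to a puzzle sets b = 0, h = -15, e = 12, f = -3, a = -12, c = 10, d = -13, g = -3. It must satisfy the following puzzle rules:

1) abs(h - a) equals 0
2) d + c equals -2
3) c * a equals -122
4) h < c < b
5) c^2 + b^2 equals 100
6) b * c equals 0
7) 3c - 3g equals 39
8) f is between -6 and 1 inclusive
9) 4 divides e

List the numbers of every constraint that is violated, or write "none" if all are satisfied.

Constraints 1, 2, 3, and 4 do not hold.

1) abs(-15 - (-12)) = 3, not 0 — fails.
2) d + c = -13 + 10 = -3, not -2 — fails.
3) c * a = 10 * (-12) = -120, not -122 — fails.
4) values -15, 10, 0; c = 10 is not < b = 0 — fails.
5) c^2 + b^2 = 10^2 + 0^2 = 100 + 0 = 100 — holds.
6) b * c = 0 * 10 = 0 — holds.
7) 3c - 3g = 3(10) - 3(-3) = 39 — holds.
8) f = -3 lies in [-6, 1] — holds.
9) 12 / 4 = 3, so 4 divides 12 — holds.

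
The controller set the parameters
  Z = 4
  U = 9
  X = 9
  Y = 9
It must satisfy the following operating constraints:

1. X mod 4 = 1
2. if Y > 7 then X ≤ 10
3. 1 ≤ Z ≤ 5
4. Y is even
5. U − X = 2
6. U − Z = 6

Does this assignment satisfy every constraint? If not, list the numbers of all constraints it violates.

1. 9 mod 4 = 1  ✓
2. Y = 9 > 7, so we need X ≤ 10; X = 9 ≤ 10  ✓
3. Z = 4 lies in [1, 5]  ✓
4. Y = 9 is odd  ✗
5. U − X = 9 − 9 = 0, not 2  ✗
6. U − Z = 9 − 4 = 5, not 6  ✗

No — constraints 4, 5, 6 are not satisfied.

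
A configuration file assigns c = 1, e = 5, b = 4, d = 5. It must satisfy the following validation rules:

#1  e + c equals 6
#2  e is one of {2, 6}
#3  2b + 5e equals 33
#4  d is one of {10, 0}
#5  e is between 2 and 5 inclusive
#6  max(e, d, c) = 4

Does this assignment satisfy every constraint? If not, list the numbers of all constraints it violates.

#1 e + c = 5 + 1 = 6  holds
#2 e = 5 is not in {2, 6}  fails
#3 2b + 5e = 2(4) + 5(5) = 33  holds
#4 d = 5 is not in {10, 0}  fails
#5 e = 5 lies in [2, 5]  holds
#6 max(5, 5, 1) = 5, not 4  fails

Constraints 2, 4, and 6 are violated.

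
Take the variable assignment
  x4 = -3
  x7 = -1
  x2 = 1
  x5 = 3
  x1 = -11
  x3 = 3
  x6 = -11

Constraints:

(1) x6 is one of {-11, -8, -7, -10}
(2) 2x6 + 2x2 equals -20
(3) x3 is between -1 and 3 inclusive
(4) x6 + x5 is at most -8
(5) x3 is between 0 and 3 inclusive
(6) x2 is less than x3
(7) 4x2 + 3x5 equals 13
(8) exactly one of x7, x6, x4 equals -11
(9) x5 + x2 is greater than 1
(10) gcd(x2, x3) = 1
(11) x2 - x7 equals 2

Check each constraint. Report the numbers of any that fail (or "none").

All constraints are satisfied.

(1) x6 = -11 is in {-11, -8, -7, -10} — satisfied.
(2) 2x6 + 2x2 = 2(-11) + 2(1) = -20 — satisfied.
(3) x3 = 3 lies in [-1, 3] — satisfied.
(4) x6 + x5 = -11 + 3 = -8; -8 ≤ -8 — satisfied.
(5) x3 = 3 lies in [0, 3] — satisfied.
(6) x2 = 1, x3 = 3; 1 < 3 — satisfied.
(7) 4x2 + 3x5 = 4(1) + 3(3) = 13 — satisfied.
(8) x7=-1, x6=-11, x4=-3; 1 of them equals -11 — satisfied.
(9) x5 + x2 = 3 + 1 = 4; 4 > 1 — satisfied.
(10) gcd(1, 3) = 1 — satisfied.
(11) x2 - x7 = 1 - (-1) = 2 — satisfied.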